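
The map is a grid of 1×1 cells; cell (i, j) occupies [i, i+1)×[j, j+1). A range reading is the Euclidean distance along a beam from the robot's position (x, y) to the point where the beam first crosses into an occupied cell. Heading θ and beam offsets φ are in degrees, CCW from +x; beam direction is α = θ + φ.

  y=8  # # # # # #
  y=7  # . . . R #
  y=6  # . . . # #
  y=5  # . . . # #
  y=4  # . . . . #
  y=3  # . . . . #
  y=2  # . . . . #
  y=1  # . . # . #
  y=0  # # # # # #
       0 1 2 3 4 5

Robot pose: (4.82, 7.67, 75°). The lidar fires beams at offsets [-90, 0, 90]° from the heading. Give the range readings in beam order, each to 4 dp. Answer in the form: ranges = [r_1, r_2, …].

ranges = [0.1863, 0.3416, 1.2750]

beam 1: φ=-90°, α=345°
  dir = (cos 345°, sin 345°) = (0.9659, -0.2588); from cell (4,7)
  next x-line at t=0.1863, next y-line at t=2.5887; Δt_x=1.0353, Δt_y=3.8637
    x: enter (5,7) at t=0.1863 ← occupied
  → r_1 = 0.1863
beam 2: φ=0°, α=75°
  dir = (cos 75°, sin 75°) = (0.2588, 0.9659); from cell (4,7)
  next x-line at t=0.6955, next y-line at t=0.3416; Δt_x=3.8637, Δt_y=1.0353
    y: enter (4,8) at t=0.3416 ← occupied
  → r_2 = 0.3416
beam 3: φ=90°, α=165°
  dir = (cos 165°, sin 165°) = (-0.9659, 0.2588); from cell (4,7)
  next x-line at t=0.8489, next y-line at t=1.2750; Δt_x=1.0353, Δt_y=3.8637
    x: enter (3,7) at t=0.8489
    y: enter (3,8) at t=1.2750 ← occupied
  → r_3 = 1.2750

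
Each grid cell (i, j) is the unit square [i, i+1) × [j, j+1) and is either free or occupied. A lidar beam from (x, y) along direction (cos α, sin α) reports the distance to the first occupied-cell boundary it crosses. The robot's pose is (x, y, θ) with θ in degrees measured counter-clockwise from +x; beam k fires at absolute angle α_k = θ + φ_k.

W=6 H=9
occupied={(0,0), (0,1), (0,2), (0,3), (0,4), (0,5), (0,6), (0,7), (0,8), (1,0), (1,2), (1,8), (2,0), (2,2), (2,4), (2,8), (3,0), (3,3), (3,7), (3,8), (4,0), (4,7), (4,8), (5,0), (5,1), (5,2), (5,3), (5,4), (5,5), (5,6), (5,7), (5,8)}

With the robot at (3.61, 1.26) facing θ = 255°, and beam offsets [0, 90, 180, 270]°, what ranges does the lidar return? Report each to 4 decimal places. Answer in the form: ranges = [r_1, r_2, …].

ranges = [0.2692, 1.0046, 5.3705, 2.7021]

beam 1: φ=0°, α=255°
  d=(-0.2588,-0.9659)  start (3,1)  tX=2.3569 tY=0.2692  stride 1/|dx|=3.8637 1/|dy|=1.0353
    cross y-line → (3,0), t=0.2692 (wall)
  → r_1 = 0.2692
beam 2: φ=90°, α=345°
  d=(0.9659,-0.2588)  start (3,1)  tX=0.4038 tY=1.0046  stride 1/|dx|=1.0353 1/|dy|=3.8637
    cross x-line → (4,1), t=0.4038
    cross y-line → (4,0), t=1.0046 (wall)
  → r_2 = 1.0046
beam 3: φ=180°, α=75°
  d=(0.2588,0.9659)  start (3,1)  tX=1.5068 tY=0.7661  stride 1/|dx|=3.8637 1/|dy|=1.0353
    cross y-line → (3,2), t=0.7661
    cross x-line → (4,2), t=1.5068
    cross y-line → (4,3), t=1.8014
    cross y-line → (4,4), t=2.8367
    cross y-line → (4,5), t=3.8719
    cross y-line → (4,6), t=4.9072
    cross x-line → (5,6), t=5.3705 (wall)
  → r_3 = 5.3705
beam 4: φ=270°, α=165°
  d=(-0.9659,0.2588)  start (3,1)  tX=0.6315 tY=2.8591  stride 1/|dx|=1.0353 1/|dy|=3.8637
    cross x-line → (2,1), t=0.6315
    cross x-line → (1,1), t=1.6668
    cross x-line → (0,1), t=2.7021 (wall)
  → r_4 = 2.7021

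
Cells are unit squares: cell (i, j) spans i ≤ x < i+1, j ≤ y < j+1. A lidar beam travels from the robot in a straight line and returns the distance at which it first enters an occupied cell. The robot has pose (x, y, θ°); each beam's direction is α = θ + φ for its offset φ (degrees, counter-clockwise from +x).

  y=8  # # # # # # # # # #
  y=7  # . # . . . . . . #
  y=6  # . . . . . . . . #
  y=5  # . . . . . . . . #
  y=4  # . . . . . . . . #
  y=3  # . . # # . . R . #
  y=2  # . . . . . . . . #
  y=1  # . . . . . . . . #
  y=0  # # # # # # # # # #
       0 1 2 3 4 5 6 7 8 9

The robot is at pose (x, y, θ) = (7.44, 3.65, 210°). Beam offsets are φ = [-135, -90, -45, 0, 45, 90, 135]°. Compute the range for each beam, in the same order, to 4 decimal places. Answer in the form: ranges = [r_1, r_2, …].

ranges = [4.5035, 5.0229, 6.6672, 5.3000, 2.7435, 3.0600, 1.6150]

beam 1: φ=-135°, α=75°
  direction (0.2588, 0.9659); cell (7,3); t to first gridline: x 2.1637, y 0.3623 (then +3.8637 / +1.0353)
    (7,4) via y @ 0.3623
    (7,5) via y @ 1.3976
    (8,5) via x @ 2.1637
    (8,6) via y @ 2.4329
    (8,7) via y @ 3.4682
    (8,8) via y @ 4.5035  # hit
  → r_1 = 4.5035
beam 2: φ=-90°, α=120°
  direction (-0.5000, 0.8660); cell (7,3); t to first gridline: x 0.8800, y 0.4041 (then +2.0000 / +1.1547)
    (7,4) via y @ 0.4041
    (6,4) via x @ 0.8800
    (6,5) via y @ 1.5588
    (6,6) via y @ 2.7135
    (5,6) via x @ 2.8800
    (5,7) via y @ 3.8682
    (4,7) via x @ 4.8800
    (4,8) via y @ 5.0229  # hit
  → r_2 = 5.0229
beam 3: φ=-45°, α=165°
  direction (-0.9659, 0.2588); cell (7,3); t to first gridline: x 0.4555, y 1.3523 (then +1.0353 / +3.8637)
    (6,3) via x @ 0.4555
    (6,4) via y @ 1.3523
    (5,4) via x @ 1.4908
    (4,4) via x @ 2.5261
    (3,4) via x @ 3.5614
    (2,4) via x @ 4.5966
    (2,5) via y @ 5.2160
    (1,5) via x @ 5.6319
    (0,5) via x @ 6.6672  # hit
  → r_3 = 6.6672
beam 4: φ=0°, α=210°
  direction (-0.8660, -0.5000); cell (7,3); t to first gridline: x 0.5081, y 1.3000 (then +1.1547 / +2.0000)
    (6,3) via x @ 0.5081
    (6,2) via y @ 1.3000
    (5,2) via x @ 1.6628
    (4,2) via x @ 2.8175
    (4,1) via y @ 3.3000
    (3,1) via x @ 3.9722
    (2,1) via x @ 5.1269
    (2,0) via y @ 5.3000  # hit
  → r_4 = 5.3000
beam 5: φ=45°, α=255°
  direction (-0.2588, -0.9659); cell (7,3); t to first gridline: x 1.7000, y 0.6729 (then +3.8637 / +1.0353)
    (7,2) via y @ 0.6729
    (6,2) via x @ 1.7000
    (6,1) via y @ 1.7082
    (6,0) via y @ 2.7435  # hit
  → r_5 = 2.7435
beam 6: φ=90°, α=300°
  direction (0.5000, -0.8660); cell (7,3); t to first gridline: x 1.1200, y 0.7506 (then +2.0000 / +1.1547)
    (7,2) via y @ 0.7506
    (8,2) via x @ 1.1200
    (8,1) via y @ 1.9053
    (8,0) via y @ 3.0600  # hit
  → r_6 = 3.0600
beam 7: φ=135°, α=345°
  direction (0.9659, -0.2588); cell (7,3); t to first gridline: x 0.5798, y 2.5114 (then +1.0353 / +3.8637)
    (8,3) via x @ 0.5798
    (9,3) via x @ 1.6150  # hit
  → r_7 = 1.6150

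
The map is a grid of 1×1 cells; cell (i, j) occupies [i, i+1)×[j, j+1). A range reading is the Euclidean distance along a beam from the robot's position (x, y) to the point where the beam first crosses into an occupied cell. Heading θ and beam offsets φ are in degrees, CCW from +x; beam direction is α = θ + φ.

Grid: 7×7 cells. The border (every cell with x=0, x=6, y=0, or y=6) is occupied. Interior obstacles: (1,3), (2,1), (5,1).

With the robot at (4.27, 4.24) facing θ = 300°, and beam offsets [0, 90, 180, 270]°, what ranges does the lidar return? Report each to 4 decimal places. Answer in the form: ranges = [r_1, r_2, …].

ranges = [2.5865, 1.9976, 2.0323, 3.7759]

beam 1: φ=0°, α=300°
  dir = (cos 300°, sin 300°) = (0.5000, -0.8660); from cell (4,4)
  next x-line at t=1.4600, next y-line at t=0.2771; Δt_x=2.0000, Δt_y=1.1547
    y: enter (4,3) at t=0.2771
    y: enter (4,2) at t=1.4318
    x: enter (5,2) at t=1.4600
    y: enter (5,1) at t=2.5865 ← occupied
  → r_1 = 2.5865
beam 2: φ=90°, α=30°
  dir = (cos 30°, sin 30°) = (0.8660, 0.5000); from cell (4,4)
  next x-line at t=0.8429, next y-line at t=1.5200; Δt_x=1.1547, Δt_y=2.0000
    x: enter (5,4) at t=0.8429
    y: enter (5,5) at t=1.5200
    x: enter (6,5) at t=1.9976 ← occupied
  → r_2 = 1.9976
beam 3: φ=180°, α=120°
  dir = (cos 120°, sin 120°) = (-0.5000, 0.8660); from cell (4,4)
  next x-line at t=0.5400, next y-line at t=0.8776; Δt_x=2.0000, Δt_y=1.1547
    x: enter (3,4) at t=0.5400
    y: enter (3,5) at t=0.8776
    y: enter (3,6) at t=2.0323 ← occupied
  → r_3 = 2.0323
beam 4: φ=270°, α=210°
  dir = (cos 210°, sin 210°) = (-0.8660, -0.5000); from cell (4,4)
  next x-line at t=0.3118, next y-line at t=0.4800; Δt_x=1.1547, Δt_y=2.0000
    x: enter (3,4) at t=0.3118
    y: enter (3,3) at t=0.4800
    x: enter (2,3) at t=1.4665
    y: enter (2,2) at t=2.4800
    x: enter (1,2) at t=2.6212
    x: enter (0,2) at t=3.7759 ← occupied
  → r_4 = 3.7759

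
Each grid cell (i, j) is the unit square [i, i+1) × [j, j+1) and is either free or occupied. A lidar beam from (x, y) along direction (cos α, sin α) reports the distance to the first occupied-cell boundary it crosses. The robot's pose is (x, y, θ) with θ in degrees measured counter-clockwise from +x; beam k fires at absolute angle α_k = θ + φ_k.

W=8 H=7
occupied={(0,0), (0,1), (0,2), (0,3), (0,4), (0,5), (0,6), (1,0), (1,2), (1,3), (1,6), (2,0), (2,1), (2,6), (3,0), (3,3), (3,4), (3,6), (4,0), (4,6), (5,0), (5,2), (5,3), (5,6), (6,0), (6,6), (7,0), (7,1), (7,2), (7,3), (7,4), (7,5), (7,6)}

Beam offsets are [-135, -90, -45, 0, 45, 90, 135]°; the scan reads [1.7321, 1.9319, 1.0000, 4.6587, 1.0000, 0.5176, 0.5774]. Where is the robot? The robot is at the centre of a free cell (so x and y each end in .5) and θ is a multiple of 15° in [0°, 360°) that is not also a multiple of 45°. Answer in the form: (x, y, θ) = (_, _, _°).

Enumerate (i+0.5, j+0.5, θ) over the 23 free cells and 16 admissible headings. For each, cast all 7 beams and compare to the given ranges.
  (3.5, 2.5, 105°): beam 1 = 3.0000 ≠ 1.7321 ✗
  (4.5, 1.5, 15°): beam 1 = 0.5774 ≠ 1.7321 ✗
  (2.5, 5.5, 75°): beam 1 = 1.0000 ≠ 1.7321 ✗
  (4.5, 4.5, 255°): beam 2 = 0.5176 ≠ 1.9319 ✗
  …
  (2.5, 5.5, 345°): r_1=1.7321, r_2=1.9319, r_3=1.0000, r_4=4.6587, r_5=1.0000, r_6=0.5176, r_7=0.5774 — all match ✓
No second candidate reproduces the full scan.

(x, y, θ) = (2.5, 5.5, 345°)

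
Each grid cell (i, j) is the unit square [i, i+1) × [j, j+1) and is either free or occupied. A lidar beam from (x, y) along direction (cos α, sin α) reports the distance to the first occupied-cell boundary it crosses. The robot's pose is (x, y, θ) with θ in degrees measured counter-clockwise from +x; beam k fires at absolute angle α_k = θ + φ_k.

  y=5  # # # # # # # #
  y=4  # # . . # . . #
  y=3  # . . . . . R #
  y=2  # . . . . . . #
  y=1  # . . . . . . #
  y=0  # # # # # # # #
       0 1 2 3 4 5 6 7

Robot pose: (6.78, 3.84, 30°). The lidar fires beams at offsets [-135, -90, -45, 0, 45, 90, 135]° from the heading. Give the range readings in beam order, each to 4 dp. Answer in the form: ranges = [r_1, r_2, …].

beam 1: φ=-135°, α=255°
  direction (-0.2588, -0.9659); cell (6,3); t to first gridline: x 3.0137, y 0.8696 (then +3.8637 / +1.0353)
    (6,2) via y @ 0.8696
    (6,1) via y @ 1.9049
    (6,0) via y @ 2.9402  # hit
  → r_1 = 2.9402
beam 2: φ=-90°, α=300°
  direction (0.5000, -0.8660); cell (6,3); t to first gridline: x 0.4400, y 0.9699 (then +2.0000 / +1.1547)
    (7,3) via x @ 0.4400  # hit
  → r_2 = 0.4400
beam 3: φ=-45°, α=345°
  direction (0.9659, -0.2588); cell (6,3); t to first gridline: x 0.2278, y 3.2455 (then +1.0353 / +3.8637)
    (7,3) via x @ 0.2278  # hit
  → r_3 = 0.2278
beam 4: φ=0°, α=30°
  direction (0.8660, 0.5000); cell (6,3); t to first gridline: x 0.2540, y 0.3200 (then +1.1547 / +2.0000)
    (7,3) via x @ 0.2540  # hit
  → r_4 = 0.2540
beam 5: φ=45°, α=75°
  direction (0.2588, 0.9659); cell (6,3); t to first gridline: x 0.8500, y 0.1656 (then +3.8637 / +1.0353)
    (6,4) via y @ 0.1656
    (7,4) via x @ 0.8500  # hit
  → r_5 = 0.8500
beam 6: φ=90°, α=120°
  direction (-0.5000, 0.8660); cell (6,3); t to first gridline: x 1.5600, y 0.1848 (then +2.0000 / +1.1547)
    (6,4) via y @ 0.1848
    (6,5) via y @ 1.3395  # hit
  → r_6 = 1.3395
beam 7: φ=135°, α=165°
  direction (-0.9659, 0.2588); cell (6,3); t to first gridline: x 0.8075, y 0.6182 (then +1.0353 / +3.8637)
    (6,4) via y @ 0.6182
    (5,4) via x @ 0.8075
    (4,4) via x @ 1.8428  # hit
  → r_7 = 1.8428

ranges = [2.9402, 0.4400, 0.2278, 0.2540, 0.8500, 1.3395, 1.8428]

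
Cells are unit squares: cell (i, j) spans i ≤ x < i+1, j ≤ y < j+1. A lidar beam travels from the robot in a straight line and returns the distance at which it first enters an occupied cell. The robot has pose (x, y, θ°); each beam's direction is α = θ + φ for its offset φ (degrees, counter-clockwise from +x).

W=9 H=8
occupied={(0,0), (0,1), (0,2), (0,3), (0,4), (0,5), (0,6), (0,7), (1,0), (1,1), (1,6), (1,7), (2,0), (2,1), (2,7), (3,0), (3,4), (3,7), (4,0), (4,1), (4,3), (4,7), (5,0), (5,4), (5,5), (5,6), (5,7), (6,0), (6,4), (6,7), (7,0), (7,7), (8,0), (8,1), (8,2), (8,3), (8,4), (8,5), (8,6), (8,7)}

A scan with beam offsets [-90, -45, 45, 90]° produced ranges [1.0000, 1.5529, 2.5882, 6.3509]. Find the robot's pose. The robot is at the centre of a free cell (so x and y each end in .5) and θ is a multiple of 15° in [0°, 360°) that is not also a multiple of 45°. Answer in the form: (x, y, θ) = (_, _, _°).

Candidates: 32 free-cell centres × 16 headings = 512 poses. Raycast each; keep the one whose scan matches to 4 dp.
  (7.5, 4.5, 120°): beam 1 = 0.5774 ≠ 1.0000 ✗
  (6.5, 1.5, 240°): beam 1 = 6.3509 ≠ 1.0000 ✗
  (3.5, 3.5, 165°): beam 1 = 0.5176 ≠ 1.0000 ✗
  (7.5, 4.5, 240°): beam 1 = 0.5774 ≠ 1.0000 ✗
  …
  (6.5, 1.5, 60°): r_1=1.0000, r_2=1.5529, r_3=2.5882, r_4=6.3509 — all match ✓
Only this pose fits every beam.

(x, y, θ) = (6.5, 1.5, 60°)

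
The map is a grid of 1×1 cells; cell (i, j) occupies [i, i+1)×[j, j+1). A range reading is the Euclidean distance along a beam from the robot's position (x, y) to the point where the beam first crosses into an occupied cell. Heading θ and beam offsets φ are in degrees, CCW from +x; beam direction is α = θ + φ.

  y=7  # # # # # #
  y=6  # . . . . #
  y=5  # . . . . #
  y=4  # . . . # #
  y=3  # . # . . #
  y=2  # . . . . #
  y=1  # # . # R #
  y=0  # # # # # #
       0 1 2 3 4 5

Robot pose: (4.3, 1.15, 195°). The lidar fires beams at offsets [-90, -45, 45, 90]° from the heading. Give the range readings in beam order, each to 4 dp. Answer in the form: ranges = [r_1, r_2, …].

ranges = [6.0564, 0.3464, 0.1732, 0.1553]

beam 1: φ=-90°, α=105°
  dir = (cos 105°, sin 105°) = (-0.2588, 0.9659); from cell (4,1)
  next x-line at t=1.1591, next y-line at t=0.8800; Δt_x=3.8637, Δt_y=1.0353
    y: enter (4,2) at t=0.8800
    x: enter (3,2) at t=1.1591
    y: enter (3,3) at t=1.9153
    y: enter (3,4) at t=2.9505
    y: enter (3,5) at t=3.9858
    y: enter (3,6) at t=5.0211
    x: enter (2,6) at t=5.0228
    y: enter (2,7) at t=6.0564 ← occupied
  → r_1 = 6.0564
beam 2: φ=-45°, α=150°
  dir = (cos 150°, sin 150°) = (-0.8660, 0.5000); from cell (4,1)
  next x-line at t=0.3464, next y-line at t=1.7000; Δt_x=1.1547, Δt_y=2.0000
    x: enter (3,1) at t=0.3464 ← occupied
  → r_2 = 0.3464
beam 3: φ=45°, α=240°
  dir = (cos 240°, sin 240°) = (-0.5000, -0.8660); from cell (4,1)
  next x-line at t=0.6000, next y-line at t=0.1732; Δt_x=2.0000, Δt_y=1.1547
    y: enter (4,0) at t=0.1732 ← occupied
  → r_3 = 0.1732
beam 4: φ=90°, α=285°
  dir = (cos 285°, sin 285°) = (0.2588, -0.9659); from cell (4,1)
  next x-line at t=2.7046, next y-line at t=0.1553; Δt_x=3.8637, Δt_y=1.0353
    y: enter (4,0) at t=0.1553 ← occupied
  → r_4 = 0.1553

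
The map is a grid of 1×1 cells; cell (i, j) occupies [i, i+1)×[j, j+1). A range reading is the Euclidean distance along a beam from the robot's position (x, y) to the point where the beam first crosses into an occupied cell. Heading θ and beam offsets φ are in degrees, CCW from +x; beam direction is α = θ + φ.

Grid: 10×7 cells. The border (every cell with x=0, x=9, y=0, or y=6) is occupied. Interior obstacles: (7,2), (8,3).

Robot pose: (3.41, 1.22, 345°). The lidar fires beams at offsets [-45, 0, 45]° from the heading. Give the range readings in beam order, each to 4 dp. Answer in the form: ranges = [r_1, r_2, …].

ranges = [0.2540, 0.8500, 5.3001]

beam 1: φ=-45°, α=300°
  cosα=0.5000 sinα=-0.8660 | (3,1) | tMaxX 1.1800 tMaxY 0.2540 | tΔX 2.0000 tΔY 1.1547
    t=0.2540 [y] (3,0) — stop
  → r_1 = 0.2540
beam 2: φ=0°, α=345°
  cosα=0.9659 sinα=-0.2588 | (3,1) | tMaxX 0.6108 tMaxY 0.8500 | tΔX 1.0353 tΔY 3.8637
    t=0.6108 [x] (4,1)
    t=0.8500 [y] (4,0) — stop
  → r_2 = 0.8500
beam 3: φ=45°, α=30°
  cosα=0.8660 sinα=0.5000 | (3,1) | tMaxX 0.6813 tMaxY 1.5600 | tΔX 1.1547 tΔY 2.0000
    t=0.6813 [x] (4,1)
    t=1.5600 [y] (4,2)
    t=1.8360 [x] (5,2)
    t=2.9907 [x] (6,2)
    t=3.5600 [y] (6,3)
    t=4.1454 [x] (7,3)
    t=5.3001 [x] (8,3) — stop
  → r_3 = 5.3001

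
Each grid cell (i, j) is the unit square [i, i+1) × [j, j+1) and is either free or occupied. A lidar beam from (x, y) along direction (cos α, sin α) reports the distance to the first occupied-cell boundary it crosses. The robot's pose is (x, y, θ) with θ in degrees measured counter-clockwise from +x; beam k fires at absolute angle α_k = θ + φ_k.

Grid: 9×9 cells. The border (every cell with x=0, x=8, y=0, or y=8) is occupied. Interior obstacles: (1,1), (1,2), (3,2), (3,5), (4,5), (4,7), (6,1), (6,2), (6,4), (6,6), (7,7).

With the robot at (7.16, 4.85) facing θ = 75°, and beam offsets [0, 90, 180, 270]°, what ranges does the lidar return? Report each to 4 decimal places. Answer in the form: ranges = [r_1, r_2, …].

ranges = [2.2258, 0.1656, 0.6182, 0.8696]

beam 1: φ=0°, α=75°
  cosα=0.2588 sinα=0.9659 | (7,4) | tMaxX 3.2455 tMaxY 0.1553 | tΔX 3.8637 tΔY 1.0353
    t=0.1553 [y] (7,5)
    t=1.1906 [y] (7,6)
    t=2.2258 [y] (7,7) — stop
  → r_1 = 2.2258
beam 2: φ=90°, α=165°
  cosα=-0.9659 sinα=0.2588 | (7,4) | tMaxX 0.1656 tMaxY 0.5796 | tΔX 1.0353 tΔY 3.8637
    t=0.1656 [x] (6,4) — stop
  → r_2 = 0.1656
beam 3: φ=180°, α=255°
  cosα=-0.2588 sinα=-0.9659 | (7,4) | tMaxX 0.6182 tMaxY 0.8800 | tΔX 3.8637 tΔY 1.0353
    t=0.6182 [x] (6,4) — stop
  → r_3 = 0.6182
beam 4: φ=270°, α=345°
  cosα=0.9659 sinα=-0.2588 | (7,4) | tMaxX 0.8696 tMaxY 3.2841 | tΔX 1.0353 tΔY 3.8637
    t=0.8696 [x] (8,4) — stop
  → r_4 = 0.8696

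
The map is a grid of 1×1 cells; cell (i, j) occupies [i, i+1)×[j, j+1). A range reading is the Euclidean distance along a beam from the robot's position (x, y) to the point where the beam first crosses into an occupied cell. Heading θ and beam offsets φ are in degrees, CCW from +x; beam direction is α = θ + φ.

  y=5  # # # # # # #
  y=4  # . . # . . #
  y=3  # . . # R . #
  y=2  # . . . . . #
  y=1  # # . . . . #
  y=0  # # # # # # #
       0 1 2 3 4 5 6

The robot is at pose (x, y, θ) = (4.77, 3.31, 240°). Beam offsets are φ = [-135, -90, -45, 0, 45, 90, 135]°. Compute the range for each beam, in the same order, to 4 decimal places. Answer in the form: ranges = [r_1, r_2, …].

ranges = [1.7496, 0.8891, 0.7972, 2.6674, 2.3915, 1.4203, 1.2734]

beam 1: φ=-135°, α=105°
  dir = (cos 105°, sin 105°) = (-0.2588, 0.9659); from cell (4,3)
  next x-line at t=2.9751, next y-line at t=0.7143; Δt_x=3.8637, Δt_y=1.0353
    y: enter (4,4) at t=0.7143
    y: enter (4,5) at t=1.7496 ← occupied
  → r_1 = 1.7496
beam 2: φ=-90°, α=150°
  dir = (cos 150°, sin 150°) = (-0.8660, 0.5000); from cell (4,3)
  next x-line at t=0.8891, next y-line at t=1.3800; Δt_x=1.1547, Δt_y=2.0000
    x: enter (3,3) at t=0.8891 ← occupied
  → r_2 = 0.8891
beam 3: φ=-45°, α=195°
  dir = (cos 195°, sin 195°) = (-0.9659, -0.2588); from cell (4,3)
  next x-line at t=0.7972, next y-line at t=1.1977; Δt_x=1.0353, Δt_y=3.8637
    x: enter (3,3) at t=0.7972 ← occupied
  → r_3 = 0.7972
beam 4: φ=0°, α=240°
  dir = (cos 240°, sin 240°) = (-0.5000, -0.8660); from cell (4,3)
  next x-line at t=1.5400, next y-line at t=0.3580; Δt_x=2.0000, Δt_y=1.1547
    y: enter (4,2) at t=0.3580
    y: enter (4,1) at t=1.5127
    x: enter (3,1) at t=1.5400
    y: enter (3,0) at t=2.6674 ← occupied
  → r_4 = 2.6674
beam 5: φ=45°, α=285°
  dir = (cos 285°, sin 285°) = (0.2588, -0.9659); from cell (4,3)
  next x-line at t=0.8887, next y-line at t=0.3209; Δt_x=3.8637, Δt_y=1.0353
    y: enter (4,2) at t=0.3209
    x: enter (5,2) at t=0.8887
    y: enter (5,1) at t=1.3562
    y: enter (5,0) at t=2.3915 ← occupied
  → r_5 = 2.3915
beam 6: φ=90°, α=330°
  dir = (cos 330°, sin 330°) = (0.8660, -0.5000); from cell (4,3)
  next x-line at t=0.2656, next y-line at t=0.6200; Δt_x=1.1547, Δt_y=2.0000
    x: enter (5,3) at t=0.2656
    y: enter (5,2) at t=0.6200
    x: enter (6,2) at t=1.4203 ← occupied
  → r_6 = 1.4203
beam 7: φ=135°, α=15°
  dir = (cos 15°, sin 15°) = (0.9659, 0.2588); from cell (4,3)
  next x-line at t=0.2381, next y-line at t=2.6660; Δt_x=1.0353, Δt_y=3.8637
    x: enter (5,3) at t=0.2381
    x: enter (6,3) at t=1.2734 ← occupied
  → r_7 = 1.2734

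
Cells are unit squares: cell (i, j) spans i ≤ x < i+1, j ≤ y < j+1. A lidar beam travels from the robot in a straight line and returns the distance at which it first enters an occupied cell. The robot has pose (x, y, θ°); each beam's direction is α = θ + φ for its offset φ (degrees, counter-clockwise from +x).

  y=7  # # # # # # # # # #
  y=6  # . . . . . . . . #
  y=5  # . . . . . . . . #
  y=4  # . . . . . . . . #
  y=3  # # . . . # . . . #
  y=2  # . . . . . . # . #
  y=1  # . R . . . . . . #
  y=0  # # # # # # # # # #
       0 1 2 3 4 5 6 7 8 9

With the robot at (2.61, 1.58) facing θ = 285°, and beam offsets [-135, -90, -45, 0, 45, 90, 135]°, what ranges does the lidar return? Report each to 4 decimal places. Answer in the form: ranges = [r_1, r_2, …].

beam 1: φ=-135°, α=150°
  direction (-0.8660, 0.5000); cell (2,1); t to first gridline: x 0.7044, y 0.8400 (then +1.1547 / +2.0000)
    (1,1) via x @ 0.7044
    (1,2) via y @ 0.8400
    (0,2) via x @ 1.8591  # hit
  → r_1 = 1.8591
beam 2: φ=-90°, α=195°
  direction (-0.9659, -0.2588); cell (2,1); t to first gridline: x 0.6315, y 2.2409 (then +1.0353 / +3.8637)
    (1,1) via x @ 0.6315
    (0,1) via x @ 1.6668  # hit
  → r_2 = 1.6668
beam 3: φ=-45°, α=240°
  direction (-0.5000, -0.8660); cell (2,1); t to first gridline: x 1.2200, y 0.6697 (then +2.0000 / +1.1547)
    (2,0) via y @ 0.6697  # hit
  → r_3 = 0.6697
beam 4: φ=0°, α=285°
  direction (0.2588, -0.9659); cell (2,1); t to first gridline: x 1.5068, y 0.6005 (then +3.8637 / +1.0353)
    (2,0) via y @ 0.6005  # hit
  → r_4 = 0.6005
beam 5: φ=45°, α=330°
  direction (0.8660, -0.5000); cell (2,1); t to first gridline: x 0.4503, y 1.1600 (then +1.1547 / +2.0000)
    (3,1) via x @ 0.4503
    (3,0) via y @ 1.1600  # hit
  → r_5 = 1.1600
beam 6: φ=90°, α=15°
  direction (0.9659, 0.2588); cell (2,1); t to first gridline: x 0.4038, y 1.6228 (then +1.0353 / +3.8637)
    (3,1) via x @ 0.4038
    (4,1) via x @ 1.4390
    (4,2) via y @ 1.6228
    (5,2) via x @ 2.4743
    (6,2) via x @ 3.5096
    (7,2) via x @ 4.5449  # hit
  → r_6 = 4.5449
beam 7: φ=135°, α=60°
  direction (0.5000, 0.8660); cell (2,1); t to first gridline: x 0.7800, y 0.4850 (then +2.0000 / +1.1547)
    (2,2) via y @ 0.4850
    (3,2) via x @ 0.7800
    (3,3) via y @ 1.6397
    (4,3) via x @ 2.7800
    (4,4) via y @ 2.7944
    (4,5) via y @ 3.9491
    (5,5) via x @ 4.7800
    (5,6) via y @ 5.1038
    (5,7) via y @ 6.2585  # hit
  → r_7 = 6.2585

ranges = [1.8591, 1.6668, 0.6697, 0.6005, 1.1600, 4.5449, 6.2585]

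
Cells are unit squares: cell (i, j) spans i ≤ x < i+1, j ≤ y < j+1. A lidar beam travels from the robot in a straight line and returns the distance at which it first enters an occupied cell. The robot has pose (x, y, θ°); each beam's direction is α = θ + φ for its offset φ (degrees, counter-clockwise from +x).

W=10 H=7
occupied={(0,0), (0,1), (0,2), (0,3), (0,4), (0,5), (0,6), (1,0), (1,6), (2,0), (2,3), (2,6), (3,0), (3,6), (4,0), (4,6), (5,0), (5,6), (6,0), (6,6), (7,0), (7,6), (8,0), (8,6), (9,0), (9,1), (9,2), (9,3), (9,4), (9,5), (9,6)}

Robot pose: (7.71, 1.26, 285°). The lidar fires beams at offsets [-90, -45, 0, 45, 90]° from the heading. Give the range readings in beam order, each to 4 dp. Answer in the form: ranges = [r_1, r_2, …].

ranges = [1.0046, 0.3002, 0.2692, 0.5200, 1.3355]

beam 1: φ=-90°, α=195°
  d=(-0.9659,-0.2588)  start (7,1)  tX=0.7350 tY=1.0046  stride 1/|dx|=1.0353 1/|dy|=3.8637
    cross x-line → (6,1), t=0.7350
    cross y-line → (6,0), t=1.0046 (wall)
  → r_1 = 1.0046
beam 2: φ=-45°, α=240°
  d=(-0.5000,-0.8660)  start (7,1)  tX=1.4200 tY=0.3002  stride 1/|dx|=2.0000 1/|dy|=1.1547
    cross y-line → (7,0), t=0.3002 (wall)
  → r_2 = 0.3002
beam 3: φ=0°, α=285°
  d=(0.2588,-0.9659)  start (7,1)  tX=1.1205 tY=0.2692  stride 1/|dx|=3.8637 1/|dy|=1.0353
    cross y-line → (7,0), t=0.2692 (wall)
  → r_3 = 0.2692
beam 4: φ=45°, α=330°
  d=(0.8660,-0.5000)  start (7,1)  tX=0.3349 tY=0.5200  stride 1/|dx|=1.1547 1/|dy|=2.0000
    cross x-line → (8,1), t=0.3349
    cross y-line → (8,0), t=0.5200 (wall)
  → r_4 = 0.5200
beam 5: φ=90°, α=15°
  d=(0.9659,0.2588)  start (7,1)  tX=0.3002 tY=2.8591  stride 1/|dx|=1.0353 1/|dy|=3.8637
    cross x-line → (8,1), t=0.3002
    cross x-line → (9,1), t=1.3355 (wall)
  → r_5 = 1.3355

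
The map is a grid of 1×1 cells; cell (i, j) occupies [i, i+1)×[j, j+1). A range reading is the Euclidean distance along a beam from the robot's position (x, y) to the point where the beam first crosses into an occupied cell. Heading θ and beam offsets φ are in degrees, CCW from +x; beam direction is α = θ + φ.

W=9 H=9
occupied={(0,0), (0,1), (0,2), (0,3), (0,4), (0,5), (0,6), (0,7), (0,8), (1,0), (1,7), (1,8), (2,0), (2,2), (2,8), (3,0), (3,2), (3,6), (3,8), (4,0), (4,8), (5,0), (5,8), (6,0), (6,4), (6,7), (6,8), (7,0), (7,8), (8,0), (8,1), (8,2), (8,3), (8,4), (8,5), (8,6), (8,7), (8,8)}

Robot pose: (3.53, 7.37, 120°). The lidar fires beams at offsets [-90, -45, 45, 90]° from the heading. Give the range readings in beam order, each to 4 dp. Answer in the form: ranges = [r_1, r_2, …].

beam 1: φ=-90°, α=30°
  direction (0.8660, 0.5000); cell (3,7); t to first gridline: x 0.5427, y 1.2600 (then +1.1547 / +2.0000)
    (4,7) via x @ 0.5427
    (4,8) via y @ 1.2600  # hit
  → r_1 = 1.2600
beam 2: φ=-45°, α=75°
  direction (0.2588, 0.9659); cell (3,7); t to first gridline: x 1.8159, y 0.6522 (then +3.8637 / +1.0353)
    (3,8) via y @ 0.6522  # hit
  → r_2 = 0.6522
beam 3: φ=45°, α=165°
  direction (-0.9659, 0.2588); cell (3,7); t to first gridline: x 0.5487, y 2.4341 (then +1.0353 / +3.8637)
    (2,7) via x @ 0.5487
    (1,7) via x @ 1.5840  # hit
  → r_3 = 1.5840
beam 4: φ=90°, α=210°
  direction (-0.8660, -0.5000); cell (3,7); t to first gridline: x 0.6120, y 0.7400 (then +1.1547 / +2.0000)
    (2,7) via x @ 0.6120
    (2,6) via y @ 0.7400
    (1,6) via x @ 1.7667
    (1,5) via y @ 2.7400
    (0,5) via x @ 2.9214  # hit
  → r_4 = 2.9214

ranges = [1.2600, 0.6522, 1.5840, 2.9214]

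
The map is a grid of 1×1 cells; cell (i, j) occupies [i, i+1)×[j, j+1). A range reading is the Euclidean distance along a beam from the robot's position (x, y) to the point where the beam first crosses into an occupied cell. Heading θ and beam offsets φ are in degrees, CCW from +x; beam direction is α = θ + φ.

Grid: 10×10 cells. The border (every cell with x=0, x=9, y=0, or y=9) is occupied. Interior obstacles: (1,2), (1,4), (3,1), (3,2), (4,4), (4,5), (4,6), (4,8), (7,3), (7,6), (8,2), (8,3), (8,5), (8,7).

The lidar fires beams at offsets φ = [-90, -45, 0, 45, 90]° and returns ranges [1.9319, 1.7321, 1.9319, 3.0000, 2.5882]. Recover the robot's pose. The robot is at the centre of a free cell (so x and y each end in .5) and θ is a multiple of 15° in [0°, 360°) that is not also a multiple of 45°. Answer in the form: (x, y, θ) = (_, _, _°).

Enumerate (i+0.5, j+0.5, θ) over the 50 free cells and 16 admissible headings. For each, cast all 5 beams and compare to the given ranges.
  (6.5, 3.5, 105°): beam 1 = 0.5176 ≠ 1.9319 ✗
  (1.5, 8.5, 165°): beam 1 = 0.5176 ≠ 1.9319 ✗
  (1.5, 5.5, 165°): beam 1 = 3.6235 ≠ 1.9319 ✗
  (3.5, 7.5, 75°): beam 1 = 3.6235 ≠ 1.9319 ✗
  …
  (6.5, 1.5, 75°): r_1=1.9319, r_2=1.7321, r_3=1.9319, r_4=3.0000, r_5=2.5882 — all match ✓
Unique over the lattice → pose = (6.5, 1.5, 75°).

(x, y, θ) = (6.5, 1.5, 75°)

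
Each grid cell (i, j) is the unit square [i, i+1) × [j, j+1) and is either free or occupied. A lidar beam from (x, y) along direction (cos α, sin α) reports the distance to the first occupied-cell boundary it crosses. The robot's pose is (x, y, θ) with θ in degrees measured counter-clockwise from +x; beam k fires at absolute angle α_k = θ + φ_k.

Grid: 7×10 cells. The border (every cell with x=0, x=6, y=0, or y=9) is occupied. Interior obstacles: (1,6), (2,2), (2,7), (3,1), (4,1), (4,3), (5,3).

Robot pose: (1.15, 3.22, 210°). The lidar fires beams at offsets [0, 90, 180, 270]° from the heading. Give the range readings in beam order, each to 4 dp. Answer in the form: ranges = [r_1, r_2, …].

beam 1: φ=0°, α=210°
  dir = (cos 210°, sin 210°) = (-0.8660, -0.5000); from cell (1,3)
  next x-line at t=0.1732, next y-line at t=0.4400; Δt_x=1.1547, Δt_y=2.0000
    x: enter (0,3) at t=0.1732 ← occupied
  → r_1 = 0.1732
beam 2: φ=90°, α=300°
  dir = (cos 300°, sin 300°) = (0.5000, -0.8660); from cell (1,3)
  next x-line at t=1.7000, next y-line at t=0.2540; Δt_x=2.0000, Δt_y=1.1547
    y: enter (1,2) at t=0.2540
    y: enter (1,1) at t=1.4087
    x: enter (2,1) at t=1.7000
    y: enter (2,0) at t=2.5634 ← occupied
  → r_2 = 2.5634
beam 3: φ=180°, α=30°
  dir = (cos 30°, sin 30°) = (0.8660, 0.5000); from cell (1,3)
  next x-line at t=0.9815, next y-line at t=1.5600; Δt_x=1.1547, Δt_y=2.0000
    x: enter (2,3) at t=0.9815
    y: enter (2,4) at t=1.5600
    x: enter (3,4) at t=2.1362
    x: enter (4,4) at t=3.2909
    y: enter (4,5) at t=3.5600
    x: enter (5,5) at t=4.4456
    y: enter (5,6) at t=5.5600
    x: enter (6,6) at t=5.6003 ← occupied
  → r_3 = 5.6003
beam 4: φ=270°, α=120°
  dir = (cos 120°, sin 120°) = (-0.5000, 0.8660); from cell (1,3)
  next x-line at t=0.3000, next y-line at t=0.9007; Δt_x=2.0000, Δt_y=1.1547
    x: enter (0,3) at t=0.3000 ← occupied
  → r_4 = 0.3000

ranges = [0.1732, 2.5634, 5.6003, 0.3000]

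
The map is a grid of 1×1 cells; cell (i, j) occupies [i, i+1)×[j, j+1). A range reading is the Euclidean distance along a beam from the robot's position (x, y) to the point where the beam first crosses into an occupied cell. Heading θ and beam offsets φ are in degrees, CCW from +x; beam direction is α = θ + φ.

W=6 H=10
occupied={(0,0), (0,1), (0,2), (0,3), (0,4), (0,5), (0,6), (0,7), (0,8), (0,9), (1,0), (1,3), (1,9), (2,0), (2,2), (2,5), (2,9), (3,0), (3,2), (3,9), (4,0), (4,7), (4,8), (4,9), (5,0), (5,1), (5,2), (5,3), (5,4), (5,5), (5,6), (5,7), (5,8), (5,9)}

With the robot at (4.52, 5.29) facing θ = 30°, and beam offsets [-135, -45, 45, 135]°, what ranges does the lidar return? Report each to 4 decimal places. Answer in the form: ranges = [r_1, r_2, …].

beam 1: φ=-135°, α=255°
  d=(-0.2588,-0.9659)  start (4,5)  tX=2.0091 tY=0.3002  stride 1/|dx|=3.8637 1/|dy|=1.0353
    cross y-line → (4,4), t=0.3002
    cross y-line → (4,3), t=1.3355
    cross x-line → (3,3), t=2.0091
    cross y-line → (3,2), t=2.3708 (wall)
  → r_1 = 2.3708
beam 2: φ=-45°, α=345°
  d=(0.9659,-0.2588)  start (4,5)  tX=0.4969 tY=1.1205  stride 1/|dx|=1.0353 1/|dy|=3.8637
    cross x-line → (5,5), t=0.4969 (wall)
  → r_2 = 0.4969
beam 3: φ=45°, α=75°
  d=(0.2588,0.9659)  start (4,5)  tX=1.8546 tY=0.7350  stride 1/|dx|=3.8637 1/|dy|=1.0353
    cross y-line → (4,6), t=0.7350
    cross y-line → (4,7), t=1.7703 (wall)
  → r_3 = 1.7703
beam 4: φ=135°, α=165°
  d=(-0.9659,0.2588)  start (4,5)  tX=0.5383 tY=2.7432  stride 1/|dx|=1.0353 1/|dy|=3.8637
    cross x-line → (3,5), t=0.5383
    cross x-line → (2,5), t=1.5736 (wall)
  → r_4 = 1.5736

ranges = [2.3708, 0.4969, 1.7703, 1.5736]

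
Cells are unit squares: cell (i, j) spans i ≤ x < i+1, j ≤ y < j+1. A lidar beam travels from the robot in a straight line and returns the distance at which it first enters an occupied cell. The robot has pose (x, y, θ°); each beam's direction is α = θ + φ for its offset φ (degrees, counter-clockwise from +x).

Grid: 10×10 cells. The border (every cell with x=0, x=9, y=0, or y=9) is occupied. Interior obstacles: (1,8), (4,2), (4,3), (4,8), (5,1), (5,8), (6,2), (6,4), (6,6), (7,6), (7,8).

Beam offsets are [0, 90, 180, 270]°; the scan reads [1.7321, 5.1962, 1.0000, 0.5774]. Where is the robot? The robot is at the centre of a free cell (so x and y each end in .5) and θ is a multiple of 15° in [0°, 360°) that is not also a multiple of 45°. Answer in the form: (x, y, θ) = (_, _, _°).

Candidates: 53 free-cell centres × 16 headings = 848 poses. Raycast each; keep the one whose scan matches to 4 dp.
  (5.5, 3.5, 285°): beam 1 = 1.5529 ≠ 1.7321 ✗
  (2.5, 8.5, 300°): beam 1 = 7.0000 ≠ 1.7321 ✗
  (6.5, 5.5, 210°): beam 1 = 6.3509 ≠ 1.7321 ✗
  (4.5, 5.5, 240°): beam 1 = 5.1962 ≠ 1.7321 ✗
  (2.5, 2.5, 60°): beam 1 = 6.3509 ≠ 1.7321 ✗
  …
  (5.5, 4.5, 60°): r_1=1.7321, r_2=5.1962, r_3=1.0000, r_4=0.5774 — all match ✓
No second candidate reproduces the full scan.

(x, y, θ) = (5.5, 4.5, 60°)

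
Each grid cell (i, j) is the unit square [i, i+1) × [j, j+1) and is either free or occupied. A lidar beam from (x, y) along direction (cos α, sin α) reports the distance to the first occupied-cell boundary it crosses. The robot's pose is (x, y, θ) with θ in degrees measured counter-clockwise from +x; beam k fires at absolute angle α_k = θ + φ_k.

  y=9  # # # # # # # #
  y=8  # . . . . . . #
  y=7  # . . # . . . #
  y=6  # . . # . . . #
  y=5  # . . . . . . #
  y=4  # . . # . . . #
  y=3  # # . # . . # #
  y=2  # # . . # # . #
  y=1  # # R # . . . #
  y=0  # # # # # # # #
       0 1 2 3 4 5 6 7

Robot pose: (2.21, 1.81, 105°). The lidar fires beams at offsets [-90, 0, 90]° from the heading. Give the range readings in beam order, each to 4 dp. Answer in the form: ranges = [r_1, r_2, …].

ranges = [1.8531, 0.8114, 0.2174]

beam 1: φ=-90°, α=15°
  direction (0.9659, 0.2588); cell (2,1); t to first gridline: x 0.8179, y 0.7341 (then +1.0353 / +3.8637)
    (2,2) via y @ 0.7341
    (3,2) via x @ 0.8179
    (4,2) via x @ 1.8531  # hit
  → r_1 = 1.8531
beam 2: φ=0°, α=105°
  direction (-0.2588, 0.9659); cell (2,1); t to first gridline: x 0.8114, y 0.1967 (then +3.8637 / +1.0353)
    (2,2) via y @ 0.1967
    (1,2) via x @ 0.8114  # hit
  → r_2 = 0.8114
beam 3: φ=90°, α=195°
  direction (-0.9659, -0.2588); cell (2,1); t to first gridline: x 0.2174, y 3.1296 (then +1.0353 / +3.8637)
    (1,1) via x @ 0.2174  # hit
  → r_3 = 0.2174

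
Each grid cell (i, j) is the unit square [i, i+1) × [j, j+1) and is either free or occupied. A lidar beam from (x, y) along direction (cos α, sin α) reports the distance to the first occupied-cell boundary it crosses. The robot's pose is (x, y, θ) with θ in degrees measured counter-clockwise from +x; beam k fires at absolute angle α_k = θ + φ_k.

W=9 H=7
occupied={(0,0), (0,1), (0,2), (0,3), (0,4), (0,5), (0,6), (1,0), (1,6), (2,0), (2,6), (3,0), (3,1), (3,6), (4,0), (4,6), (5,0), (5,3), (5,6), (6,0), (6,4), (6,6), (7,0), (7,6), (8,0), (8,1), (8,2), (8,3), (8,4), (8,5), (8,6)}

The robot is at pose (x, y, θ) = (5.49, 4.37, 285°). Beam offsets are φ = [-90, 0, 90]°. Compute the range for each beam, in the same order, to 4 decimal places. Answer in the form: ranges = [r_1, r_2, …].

ranges = [4.6484, 0.3831, 0.5280]

beam 1: φ=-90°, α=195°
  direction (-0.9659, -0.2588); cell (5,4); t to first gridline: x 0.5073, y 1.4296 (then +1.0353 / +3.8637)
    (4,4) via x @ 0.5073
    (4,3) via y @ 1.4296
    (3,3) via x @ 1.5426
    (2,3) via x @ 2.5778
    (1,3) via x @ 3.6131
    (0,3) via x @ 4.6484  # hit
  → r_1 = 4.6484
beam 2: φ=0°, α=285°
  direction (0.2588, -0.9659); cell (5,4); t to first gridline: x 1.9705, y 0.3831 (then +3.8637 / +1.0353)
    (5,3) via y @ 0.3831  # hit
  → r_2 = 0.3831
beam 3: φ=90°, α=15°
  direction (0.9659, 0.2588); cell (5,4); t to first gridline: x 0.5280, y 2.4341 (then +1.0353 / +3.8637)
    (6,4) via x @ 0.5280  # hit
  → r_3 = 0.5280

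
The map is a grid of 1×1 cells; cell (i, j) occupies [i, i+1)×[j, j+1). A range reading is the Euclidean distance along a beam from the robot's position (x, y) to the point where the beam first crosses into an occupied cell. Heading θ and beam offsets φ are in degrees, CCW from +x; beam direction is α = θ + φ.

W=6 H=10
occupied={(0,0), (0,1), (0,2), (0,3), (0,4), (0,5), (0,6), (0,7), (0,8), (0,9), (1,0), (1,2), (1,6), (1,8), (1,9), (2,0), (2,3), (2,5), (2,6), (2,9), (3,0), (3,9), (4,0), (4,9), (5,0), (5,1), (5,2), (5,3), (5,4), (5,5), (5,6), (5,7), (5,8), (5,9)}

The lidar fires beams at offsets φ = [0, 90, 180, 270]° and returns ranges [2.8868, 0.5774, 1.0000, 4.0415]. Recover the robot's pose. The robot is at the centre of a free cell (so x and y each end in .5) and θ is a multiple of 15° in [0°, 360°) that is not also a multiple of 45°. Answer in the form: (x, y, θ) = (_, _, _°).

(x, y, θ) = (4.5, 3.5, 240°)

Candidates: 26 free-cell centres × 16 headings = 416 poses. Raycast each; keep the one whose scan matches to 4 dp.
  (1.5, 1.5, 300°): beam 1 = 0.5774 ≠ 2.8868 ✗
  (1.5, 7.5, 330°): beam 1 = 1.0000 ≠ 2.8868 ✗
  (4.5, 8.5, 75°): beam 1 = 0.5176 ≠ 2.8868 ✗
  (3.5, 1.5, 255°): beam 1 = 0.5176 ≠ 2.8868 ✗
  …
  (4.5, 3.5, 240°): r_1=2.8868, r_2=0.5774, r_3=1.0000, r_4=4.0415 — all match ✓
No second candidate reproduces the full scan.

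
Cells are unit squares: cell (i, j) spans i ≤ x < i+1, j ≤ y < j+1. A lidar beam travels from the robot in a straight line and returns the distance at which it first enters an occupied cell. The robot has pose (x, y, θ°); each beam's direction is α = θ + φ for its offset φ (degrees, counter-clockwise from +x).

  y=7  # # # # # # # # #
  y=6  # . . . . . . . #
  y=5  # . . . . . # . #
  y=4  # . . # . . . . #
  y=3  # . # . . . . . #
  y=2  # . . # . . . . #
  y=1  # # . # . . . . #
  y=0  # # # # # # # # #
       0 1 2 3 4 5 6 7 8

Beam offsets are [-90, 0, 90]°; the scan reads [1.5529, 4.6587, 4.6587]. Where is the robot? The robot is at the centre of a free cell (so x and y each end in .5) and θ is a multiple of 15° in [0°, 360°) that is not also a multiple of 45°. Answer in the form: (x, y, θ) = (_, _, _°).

Candidates: 36 free-cell centres × 16 headings = 576 poses. Raycast each; keep the one whose scan matches to 4 dp.
  (4.5, 1.5, 150°): beam 1 = 4.0415 ≠ 1.5529 ✗
  (5.5, 5.5, 75°): beam 1 = 0.5176 ≠ 1.5529 ✗
  (1.5, 6.5, 255°): beam 1 = 0.5176 ≠ 1.5529 ✗
  (4.5, 2.5, 330°): beam 1 = 1.0000 ≠ 1.5529 ✗
  (6.5, 2.5, 60°): beam 1 = 1.7321 ≠ 1.5529 ✗
  …
  (5.5, 5.5, 165°): r_1=1.5529, r_2=4.6587, r_3=4.6587 — all match ✓
Only this pose fits every beam.

(x, y, θ) = (5.5, 5.5, 165°)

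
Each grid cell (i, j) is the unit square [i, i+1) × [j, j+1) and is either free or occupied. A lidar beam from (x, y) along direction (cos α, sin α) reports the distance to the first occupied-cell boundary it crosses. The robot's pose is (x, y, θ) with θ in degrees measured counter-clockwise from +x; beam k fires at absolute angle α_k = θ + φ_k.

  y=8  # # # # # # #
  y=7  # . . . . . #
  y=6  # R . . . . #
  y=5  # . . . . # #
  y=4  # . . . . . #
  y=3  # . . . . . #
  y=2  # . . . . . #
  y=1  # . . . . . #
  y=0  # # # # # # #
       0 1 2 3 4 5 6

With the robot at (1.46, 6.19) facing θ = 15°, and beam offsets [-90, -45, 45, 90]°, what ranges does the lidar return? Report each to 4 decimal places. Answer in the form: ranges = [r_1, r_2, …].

beam 1: φ=-90°, α=285°
  cosα=0.2588 sinα=-0.9659 | (1,6) | tMaxX 2.0864 tMaxY 0.1967 | tΔX 3.8637 tΔY 1.0353
    t=0.1967 [y] (1,5)
    t=1.2320 [y] (1,4)
    t=2.0864 [x] (2,4)
    t=2.2673 [y] (2,3)
    t=3.3025 [y] (2,2)
    t=4.3378 [y] (2,1)
    t=5.3731 [y] (2,0) — stop
  → r_1 = 5.3731
beam 2: φ=-45°, α=330°
  cosα=0.8660 sinα=-0.5000 | (1,6) | tMaxX 0.6235 tMaxY 0.3800 | tΔX 1.1547 tΔY 2.0000
    t=0.3800 [y] (1,5)
    t=0.6235 [x] (2,5)
    t=1.7782 [x] (3,5)
    t=2.3800 [y] (3,4)
    t=2.9329 [x] (4,4)
    t=4.0876 [x] (5,4)
    t=4.3800 [y] (5,3)
    t=5.2423 [x] (6,3) — stop
  → r_2 = 5.2423
beam 3: φ=45°, α=60°
  cosα=0.5000 sinα=0.8660 | (1,6) | tMaxX 1.0800 tMaxY 0.9353 | tΔX 2.0000 tΔY 1.1547
    t=0.9353 [y] (1,7)
    t=1.0800 [x] (2,7)
    t=2.0900 [y] (2,8) — stop
  → r_3 = 2.0900
beam 4: φ=90°, α=105°
  cosα=-0.2588 sinα=0.9659 | (1,6) | tMaxX 1.7773 tMaxY 0.8386 | tΔX 3.8637 tΔY 1.0353
    t=0.8386 [y] (1,7)
    t=1.7773 [x] (0,7) — stop
  → r_4 = 1.7773

ranges = [5.3731, 5.2423, 2.0900, 1.7773]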